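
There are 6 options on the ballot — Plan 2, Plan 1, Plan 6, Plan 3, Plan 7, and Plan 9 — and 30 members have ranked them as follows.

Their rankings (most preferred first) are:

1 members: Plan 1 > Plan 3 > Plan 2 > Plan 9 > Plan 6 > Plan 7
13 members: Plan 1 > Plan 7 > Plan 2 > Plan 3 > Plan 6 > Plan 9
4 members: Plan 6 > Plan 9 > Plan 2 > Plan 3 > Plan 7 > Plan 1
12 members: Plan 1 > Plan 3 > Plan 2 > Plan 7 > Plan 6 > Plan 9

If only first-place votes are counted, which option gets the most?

Plan 1

First-place vote totals:
  Plan 2: 0
  Plan 1: 26
  Plan 6: 4
  Plan 3: 0
  Plan 7: 0
  Plan 9: 0
Plan 1 has the most first-place votes.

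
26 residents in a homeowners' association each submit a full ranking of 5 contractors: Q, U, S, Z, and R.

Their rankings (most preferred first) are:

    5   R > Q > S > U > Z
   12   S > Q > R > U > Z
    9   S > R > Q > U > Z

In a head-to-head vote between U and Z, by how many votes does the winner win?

Ballots ranking U above Z: 5+12+9 = 26.
Ballots ranking Z above U: 0.
U wins 26–0, a margin of 26.

26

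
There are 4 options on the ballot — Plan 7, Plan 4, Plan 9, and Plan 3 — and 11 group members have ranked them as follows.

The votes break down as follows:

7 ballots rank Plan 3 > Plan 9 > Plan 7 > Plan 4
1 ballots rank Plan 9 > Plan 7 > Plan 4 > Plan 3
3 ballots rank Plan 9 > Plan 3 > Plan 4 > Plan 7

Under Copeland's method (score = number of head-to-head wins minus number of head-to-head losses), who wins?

Plan 3

Pairwise results:
  Plan 7 vs Plan 4: Plan 7 wins 8–3.
  Plan 7 vs Plan 9: Plan 9 wins 11–0.
  Plan 7 vs Plan 3: Plan 3 wins 10–1.
  Plan 4 vs Plan 9: Plan 9 wins 11–0.
  Plan 4 vs Plan 3: Plan 3 wins 10–1.
  Plan 9 vs Plan 3: Plan 3 wins 7–4.
Copeland scores (wins − losses):
  Plan 7: 1 − 2 = -1
  Plan 4: 0 − 3 = -3
  Plan 9: 2 − 1 = 1
  Plan 3: 3 − 0 = 3
Plan 3 has the best Copeland score.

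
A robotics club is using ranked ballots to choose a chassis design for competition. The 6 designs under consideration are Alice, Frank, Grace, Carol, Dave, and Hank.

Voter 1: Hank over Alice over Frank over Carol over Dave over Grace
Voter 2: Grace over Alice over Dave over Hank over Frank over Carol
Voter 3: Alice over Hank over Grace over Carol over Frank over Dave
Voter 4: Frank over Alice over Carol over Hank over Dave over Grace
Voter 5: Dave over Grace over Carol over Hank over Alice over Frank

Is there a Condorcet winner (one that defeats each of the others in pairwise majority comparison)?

Head-to-head results (5 voters total):
Alice vs Frank: Alice wins 4–1.
Alice vs Grace: Alice wins 3–2.
Alice vs Carol: Alice wins 4–1.
Alice vs Dave: Alice wins 4–1.
Alice vs Hank: Alice wins 3–2.
Frank vs Grace: Grace wins 3–2.
Frank vs Carol: Frank wins 3–2.
Frank vs Dave: Frank wins 3–2.
Frank vs Hank: Hank wins 4–1.
Grace vs Carol: Grace wins 3–2.
Grace vs Dave: Dave wins 3–2.
Grace vs Hank: Hank wins 3–2.
Carol vs Dave: Carol wins 3–2.
Carol vs Hank: Hank wins 3–2.
Dave vs Hank: Hank wins 3–2.
Alice beats each rival — Frank (4–1), Grace (3–2), Carol (4–1), Dave (4–1), Hank (3–2) — so Alice is the Condorcet winner.

Yes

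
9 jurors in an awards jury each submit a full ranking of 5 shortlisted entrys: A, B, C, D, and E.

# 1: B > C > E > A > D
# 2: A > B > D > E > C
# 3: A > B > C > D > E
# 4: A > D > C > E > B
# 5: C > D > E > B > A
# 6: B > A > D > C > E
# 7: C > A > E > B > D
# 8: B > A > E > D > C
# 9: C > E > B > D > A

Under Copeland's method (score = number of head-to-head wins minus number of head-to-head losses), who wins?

B

Pairwise results:
  A vs B: B wins 5–4.
  A vs C: A wins 5–4.
  A vs D: A wins 7–2.
  A vs E: A wins 6–3.
  B vs C: B wins 5–4.
  B vs D: B wins 7–2.
  B vs E: B wins 5–4.
  C vs D: C wins 5–4.
  C vs E: C wins 7–2.
  D vs E: D wins 5–4.
Copeland scores (wins − losses):
  A: 3 − 1 = 2
  B: 4 − 0 = 4
  C: 2 − 2 = 0
  D: 1 − 3 = -2
  E: 0 − 4 = -4
B has the best Copeland score.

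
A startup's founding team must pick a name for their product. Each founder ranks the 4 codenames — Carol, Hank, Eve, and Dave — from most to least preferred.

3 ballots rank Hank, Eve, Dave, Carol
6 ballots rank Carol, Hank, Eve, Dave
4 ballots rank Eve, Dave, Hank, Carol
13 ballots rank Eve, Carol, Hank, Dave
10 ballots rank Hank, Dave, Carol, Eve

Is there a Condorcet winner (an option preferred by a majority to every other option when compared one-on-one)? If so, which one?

No Condorcet winner

Head-to-head results (36 voters total):
Carol vs Hank: Carol wins 19–17.
Carol vs Eve: Eve wins 20–16.
Carol vs Dave: Carol wins 19–17.
Hank vs Eve: Hank wins 19–17.
Hank vs Dave: Hank wins 32–4.
Eve vs Dave: Eve wins 26–10.
No candidate beats all others: Carol beats Hank beats Eve beats Carol, a majority cycle.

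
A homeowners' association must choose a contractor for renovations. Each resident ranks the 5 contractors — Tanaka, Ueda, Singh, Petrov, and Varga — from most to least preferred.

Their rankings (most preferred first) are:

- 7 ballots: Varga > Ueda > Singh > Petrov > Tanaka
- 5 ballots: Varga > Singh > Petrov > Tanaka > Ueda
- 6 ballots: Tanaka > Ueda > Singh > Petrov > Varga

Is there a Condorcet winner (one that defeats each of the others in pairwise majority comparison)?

Yes

Head-to-head results (18 voters total):
Tanaka vs Ueda: Tanaka wins 11–7.
Tanaka vs Singh: Singh wins 12–6.
Tanaka vs Petrov: Petrov wins 12–6.
Tanaka vs Varga: Varga wins 12–6.
Ueda vs Singh: Ueda wins 13–5.
Ueda vs Petrov: Ueda wins 13–5.
Ueda vs Varga: Varga wins 12–6.
Singh vs Petrov: Singh wins 18–0.
Singh vs Varga: Varga wins 12–6.
Petrov vs Varga: Varga wins 12–6.
Varga beats each rival — Tanaka (12–6), Ueda (12–6), Singh (12–6), Petrov (12–6) — so Varga is the Condorcet winner.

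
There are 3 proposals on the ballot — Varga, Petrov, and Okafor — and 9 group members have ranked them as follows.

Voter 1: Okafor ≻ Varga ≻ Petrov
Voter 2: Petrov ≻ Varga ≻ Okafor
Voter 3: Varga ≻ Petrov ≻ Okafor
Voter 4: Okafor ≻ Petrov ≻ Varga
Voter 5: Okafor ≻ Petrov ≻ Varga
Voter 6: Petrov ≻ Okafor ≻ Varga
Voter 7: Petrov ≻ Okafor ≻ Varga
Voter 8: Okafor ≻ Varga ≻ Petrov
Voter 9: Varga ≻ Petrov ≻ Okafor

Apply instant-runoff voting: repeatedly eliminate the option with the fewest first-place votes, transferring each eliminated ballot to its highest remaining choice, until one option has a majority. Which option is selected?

Petrov

Round 1: Okafor 4, Petrov 3, Varga 2. Varga has the fewest and is eliminated.
Round 2: Petrov 5, Okafor 4. Petrov has a majority.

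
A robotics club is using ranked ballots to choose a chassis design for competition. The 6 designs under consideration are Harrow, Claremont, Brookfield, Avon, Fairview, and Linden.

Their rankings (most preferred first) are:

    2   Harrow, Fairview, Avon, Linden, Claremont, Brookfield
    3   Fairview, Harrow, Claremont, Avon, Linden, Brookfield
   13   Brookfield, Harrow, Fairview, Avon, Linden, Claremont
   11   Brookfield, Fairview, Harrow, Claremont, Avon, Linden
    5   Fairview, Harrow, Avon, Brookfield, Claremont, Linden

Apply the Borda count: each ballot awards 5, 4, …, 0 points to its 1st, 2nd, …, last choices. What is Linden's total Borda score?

Borda scores:
  Harrow: 2·5 + 3·4 + 13·4 + 11·3 + 5·4 = 127
  Claremont: 2·1 + 3·3 + 13·0 + 11·2 + 5·1 = 38
  Brookfield: 2·0 + 3·0 + 13·5 + 11·5 + 5·2 = 130
  Avon: 2·3 + 3·2 + 13·2 + 11·1 + 5·3 = 64
  Fairview: 2·4 + 3·5 + 13·3 + 11·4 + 5·5 = 131
  Linden: 2·2 + 3·1 + 13·1 + 11·0 + 5·0 = 20

20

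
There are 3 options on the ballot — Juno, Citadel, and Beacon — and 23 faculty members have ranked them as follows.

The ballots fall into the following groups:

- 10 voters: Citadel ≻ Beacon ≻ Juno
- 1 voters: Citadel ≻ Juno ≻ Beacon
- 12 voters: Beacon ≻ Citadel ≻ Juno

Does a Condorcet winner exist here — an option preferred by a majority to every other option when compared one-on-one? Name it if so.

Beacon

Head-to-head results (23 voters total):
Juno vs Citadel: Citadel wins 23–0.
Juno vs Beacon: Beacon wins 22–1.
Citadel vs Beacon: Beacon wins 12–11.
Beacon beats each rival — Juno (22–1), Citadel (12–11) — so Beacon is the Condorcet winner.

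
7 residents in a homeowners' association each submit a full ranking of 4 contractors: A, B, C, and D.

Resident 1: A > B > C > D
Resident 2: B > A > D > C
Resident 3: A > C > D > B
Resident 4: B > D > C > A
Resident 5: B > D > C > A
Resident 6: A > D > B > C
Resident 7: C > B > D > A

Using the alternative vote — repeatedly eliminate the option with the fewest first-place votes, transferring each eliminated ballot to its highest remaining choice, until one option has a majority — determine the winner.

Round 1: A 3, B 3, C 1, D 0. D has the fewest and is eliminated.
Round 2: A 3, B 3, C 1. C has the fewest and is eliminated.
Round 3: B 4, A 3. B has a majority.

B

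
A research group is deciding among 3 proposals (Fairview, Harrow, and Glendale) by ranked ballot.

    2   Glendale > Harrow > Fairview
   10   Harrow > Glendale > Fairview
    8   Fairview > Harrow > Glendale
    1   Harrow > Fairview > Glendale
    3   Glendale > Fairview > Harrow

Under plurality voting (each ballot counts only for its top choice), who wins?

First-place vote totals:
  Fairview: 8
  Harrow: 11
  Glendale: 5
Harrow has the most first-place votes.

Harrow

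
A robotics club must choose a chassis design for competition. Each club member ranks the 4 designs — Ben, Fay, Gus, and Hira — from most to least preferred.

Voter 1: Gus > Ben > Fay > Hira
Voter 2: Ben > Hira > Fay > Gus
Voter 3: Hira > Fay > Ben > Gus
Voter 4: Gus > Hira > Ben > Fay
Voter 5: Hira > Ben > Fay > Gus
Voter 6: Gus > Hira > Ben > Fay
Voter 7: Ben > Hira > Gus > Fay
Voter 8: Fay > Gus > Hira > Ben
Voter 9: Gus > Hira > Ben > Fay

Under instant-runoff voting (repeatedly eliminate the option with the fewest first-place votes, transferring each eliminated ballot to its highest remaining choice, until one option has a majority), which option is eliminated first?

Fay

Round 1: Gus 4, Ben 2, Hira 2, Fay 1. Fay has the fewest and is eliminated.
Round 2: Gus 5, Ben 2, Hira 2. Gus has a majority.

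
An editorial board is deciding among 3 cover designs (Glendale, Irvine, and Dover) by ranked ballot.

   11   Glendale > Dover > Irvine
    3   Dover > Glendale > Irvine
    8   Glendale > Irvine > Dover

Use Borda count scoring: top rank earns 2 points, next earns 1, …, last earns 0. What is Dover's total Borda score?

Borda scores:
  Glendale: 11·2 + 3·1 + 8·2 = 41
  Irvine: 11·0 + 3·0 + 8·1 = 8
  Dover: 11·1 + 3·2 + 8·0 = 17

17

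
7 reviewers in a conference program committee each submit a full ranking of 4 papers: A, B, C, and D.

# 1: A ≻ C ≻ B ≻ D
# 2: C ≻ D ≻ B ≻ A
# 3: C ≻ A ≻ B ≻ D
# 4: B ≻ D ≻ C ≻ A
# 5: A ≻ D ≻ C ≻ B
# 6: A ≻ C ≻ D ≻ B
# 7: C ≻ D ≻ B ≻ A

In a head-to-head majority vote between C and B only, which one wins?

C

Ballots ranking C above B: 6.
Ballots ranking B above C: 1.
C wins the head-to-head, 6–1.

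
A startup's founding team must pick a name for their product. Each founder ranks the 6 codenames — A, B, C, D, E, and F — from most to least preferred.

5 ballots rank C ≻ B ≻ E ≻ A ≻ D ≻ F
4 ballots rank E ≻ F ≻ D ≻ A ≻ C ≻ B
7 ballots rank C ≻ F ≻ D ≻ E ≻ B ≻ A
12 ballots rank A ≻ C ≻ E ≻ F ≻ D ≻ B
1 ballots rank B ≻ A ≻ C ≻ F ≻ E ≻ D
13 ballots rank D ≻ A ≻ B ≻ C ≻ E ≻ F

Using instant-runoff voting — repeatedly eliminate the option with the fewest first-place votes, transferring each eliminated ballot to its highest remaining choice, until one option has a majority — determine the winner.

D

Round 1: D 13, A 12, C 12, E 4, B 1, F 0. F has the fewest and is eliminated.
Round 2: D 13, A 12, C 12, E 4, B 1. B has the fewest and is eliminated.
Round 3: A 13, D 13, C 12, E 4. E has the fewest and is eliminated.
Round 4: D 17, A 13, C 12. C has the fewest and is eliminated.
Round 5: D 24, A 18. D has a majority.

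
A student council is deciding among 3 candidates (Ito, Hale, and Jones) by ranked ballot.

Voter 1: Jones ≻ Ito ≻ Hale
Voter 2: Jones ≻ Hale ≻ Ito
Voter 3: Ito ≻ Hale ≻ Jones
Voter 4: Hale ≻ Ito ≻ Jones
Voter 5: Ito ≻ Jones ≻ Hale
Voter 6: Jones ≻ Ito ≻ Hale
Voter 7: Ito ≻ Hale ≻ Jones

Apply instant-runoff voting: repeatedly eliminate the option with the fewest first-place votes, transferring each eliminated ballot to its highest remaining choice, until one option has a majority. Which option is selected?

Ito

Round 1: Ito 3, Jones 3, Hale 1. Hale has the fewest and is eliminated.
Round 2: Ito 4, Jones 3. Ito has a majority.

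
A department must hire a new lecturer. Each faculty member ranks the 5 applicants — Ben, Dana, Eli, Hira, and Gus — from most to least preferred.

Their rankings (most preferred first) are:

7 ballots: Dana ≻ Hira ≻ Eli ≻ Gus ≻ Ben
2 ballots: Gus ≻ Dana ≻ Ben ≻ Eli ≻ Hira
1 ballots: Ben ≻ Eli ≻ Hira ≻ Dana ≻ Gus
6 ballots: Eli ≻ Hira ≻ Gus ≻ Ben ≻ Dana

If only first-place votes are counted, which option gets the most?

Dana

First-place vote totals:
  Ben: 1
  Dana: 7
  Eli: 6
  Hira: 0
  Gus: 2
Dana has the most first-place votes.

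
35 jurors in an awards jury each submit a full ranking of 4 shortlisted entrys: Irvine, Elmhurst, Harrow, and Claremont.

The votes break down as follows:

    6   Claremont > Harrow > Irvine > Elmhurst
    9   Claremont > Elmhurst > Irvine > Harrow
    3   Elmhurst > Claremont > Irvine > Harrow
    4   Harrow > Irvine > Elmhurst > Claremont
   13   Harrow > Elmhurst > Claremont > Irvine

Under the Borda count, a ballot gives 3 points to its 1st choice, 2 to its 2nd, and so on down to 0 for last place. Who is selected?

Claremont

Borda scores:
  Irvine: 6·1 + 9·1 + 3·1 + 4·2 + 13·0 = 26
  Elmhurst: 6·0 + 9·2 + 3·3 + 4·1 + 13·2 = 57
  Harrow: 6·2 + 9·0 + 3·0 + 4·3 + 13·3 = 63
  Claremont: 6·3 + 9·3 + 3·2 + 4·0 + 13·1 = 64
Claremont has the highest total.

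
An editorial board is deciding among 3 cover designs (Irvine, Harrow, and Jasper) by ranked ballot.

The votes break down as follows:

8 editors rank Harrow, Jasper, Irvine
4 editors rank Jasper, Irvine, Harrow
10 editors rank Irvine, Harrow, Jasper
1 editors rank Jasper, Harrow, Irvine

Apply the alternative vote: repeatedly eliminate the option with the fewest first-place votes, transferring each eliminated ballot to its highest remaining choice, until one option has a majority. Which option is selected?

Round 1: Irvine 10, Harrow 8, Jasper 5. Jasper has the fewest and is eliminated.
Round 2: Irvine 14, Harrow 9. Irvine has a majority.

Irvine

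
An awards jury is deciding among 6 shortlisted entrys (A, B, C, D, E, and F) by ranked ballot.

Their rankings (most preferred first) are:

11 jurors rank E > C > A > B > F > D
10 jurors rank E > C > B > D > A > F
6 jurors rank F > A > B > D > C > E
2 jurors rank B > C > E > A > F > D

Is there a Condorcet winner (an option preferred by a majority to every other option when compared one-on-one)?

Head-to-head results (29 voters total):
A vs B: A wins 17–12.
A vs C: C wins 23–6.
A vs D: A wins 19–10.
A vs E: E wins 23–6.
A vs F: A wins 23–6.
B vs C: C wins 21–8.
B vs D: B wins 29–0.
B vs E: E wins 21–8.
B vs F: B wins 23–6.
C vs D: C wins 23–6.
C vs E: E wins 21–8.
C vs F: C wins 23–6.
D vs E: E wins 23–6.
D vs F: F wins 19–10.
E vs F: E wins 23–6.
E beats each rival — A (23–6), B (21–8), C (21–8), D (23–6), F (23–6) — so E is the Condorcet winner.

Yes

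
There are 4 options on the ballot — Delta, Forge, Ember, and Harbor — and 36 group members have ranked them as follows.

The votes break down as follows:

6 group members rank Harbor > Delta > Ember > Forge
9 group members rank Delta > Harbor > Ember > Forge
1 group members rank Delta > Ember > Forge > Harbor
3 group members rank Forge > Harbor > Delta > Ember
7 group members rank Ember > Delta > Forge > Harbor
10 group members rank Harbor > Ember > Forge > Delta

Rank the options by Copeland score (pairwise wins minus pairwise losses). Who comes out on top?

Harbor

Pairwise results:
  Delta vs Forge: Delta wins 23–13.
  Delta vs Ember: Delta wins 19–17.
  Delta vs Harbor: Harbor wins 19–17.
  Forge vs Ember: Ember wins 33–3.
  Forge vs Harbor: Harbor wins 25–11.
  Ember vs Harbor: Harbor wins 28–8.
Copeland scores (wins − losses):
  Delta: 2 − 1 = 1
  Forge: 0 − 3 = -3
  Ember: 1 − 2 = -1
  Harbor: 3 − 0 = 3
Harbor has the best Copeland score.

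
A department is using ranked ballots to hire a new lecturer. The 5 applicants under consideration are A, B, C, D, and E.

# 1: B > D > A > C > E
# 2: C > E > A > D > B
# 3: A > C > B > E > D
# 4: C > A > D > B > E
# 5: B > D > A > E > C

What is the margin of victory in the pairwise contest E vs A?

Ballots ranking E above A: 1.
Ballots ranking A above E: 4.
A wins 4–1, a margin of 3.

3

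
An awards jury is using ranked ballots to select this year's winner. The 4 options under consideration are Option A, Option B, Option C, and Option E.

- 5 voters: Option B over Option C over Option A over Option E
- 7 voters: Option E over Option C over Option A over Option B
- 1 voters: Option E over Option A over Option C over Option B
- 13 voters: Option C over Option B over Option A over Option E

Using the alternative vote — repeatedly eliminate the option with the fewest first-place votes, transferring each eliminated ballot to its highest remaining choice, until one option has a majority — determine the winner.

Option C

Round 1: Option C 13, Option E 8, Option B 5, Option A 0. Option A has the fewest and is eliminated.
Round 2: Option C 13, Option E 8, Option B 5. Option B has the fewest and is eliminated.
Round 3: Option C 18, Option E 8. Option C has a majority.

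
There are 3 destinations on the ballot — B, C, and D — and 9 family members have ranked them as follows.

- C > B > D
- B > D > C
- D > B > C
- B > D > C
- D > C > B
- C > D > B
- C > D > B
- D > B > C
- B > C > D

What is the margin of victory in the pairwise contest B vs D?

Ballots ranking B above D: 4.
Ballots ranking D above B: 5.
D wins 5–4, a margin of 1.

1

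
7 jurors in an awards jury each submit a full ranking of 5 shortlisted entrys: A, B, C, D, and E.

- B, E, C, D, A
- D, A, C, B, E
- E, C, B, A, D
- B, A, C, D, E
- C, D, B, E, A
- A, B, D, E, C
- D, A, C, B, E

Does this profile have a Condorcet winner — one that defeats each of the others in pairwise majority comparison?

No

Head-to-head results (7 voters total):
A vs B: B wins 4–3.
A vs C: A wins 4–3.
A vs D: D wins 4–3.
A vs E: A wins 4–3.
B vs C: C wins 4–3.
B vs D: B wins 4–3.
B vs E: B wins 6–1.
C vs D: C wins 4–3.
C vs E: C wins 4–3.
D vs E: D wins 5–2.
No candidate beats all others: A beats C beats B beats A, a majority cycle.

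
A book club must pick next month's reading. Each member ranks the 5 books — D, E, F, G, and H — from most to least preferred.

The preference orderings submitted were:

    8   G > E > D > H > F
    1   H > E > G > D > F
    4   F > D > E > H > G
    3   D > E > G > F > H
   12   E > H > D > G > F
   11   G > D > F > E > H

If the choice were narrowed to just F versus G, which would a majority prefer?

G

Ballots ranking F above G: 4.
Ballots ranking G above F: 8+1+3+12+11 = 35.
G wins the head-to-head, 35–4.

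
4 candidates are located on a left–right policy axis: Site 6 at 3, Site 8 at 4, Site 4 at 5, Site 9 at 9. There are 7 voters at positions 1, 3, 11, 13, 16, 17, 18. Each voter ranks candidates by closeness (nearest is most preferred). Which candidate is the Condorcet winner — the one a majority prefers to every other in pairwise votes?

With single-peaked preferences on a line, the Condorcet winner is the candidate closest to the median voter.
The median voter (position 13) is closest to Site 9 at 9.
Check: Site 9 vs Site 6 — voters closer to Site 9: 5 of 7.

Site 9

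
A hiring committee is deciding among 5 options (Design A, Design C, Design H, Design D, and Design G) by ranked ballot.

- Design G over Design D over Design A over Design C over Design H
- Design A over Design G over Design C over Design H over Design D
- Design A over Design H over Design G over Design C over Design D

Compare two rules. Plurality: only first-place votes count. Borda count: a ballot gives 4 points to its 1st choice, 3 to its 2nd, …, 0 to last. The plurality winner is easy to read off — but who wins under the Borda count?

Plurality first-place counts: Design A 2, Design C 0, Design H 0, Design D 0, Design G 1 → Design A.
Borda totals: Design A 10, Design C 4, Design H 4, Design D 3, Design G 9 → Design A.

Design A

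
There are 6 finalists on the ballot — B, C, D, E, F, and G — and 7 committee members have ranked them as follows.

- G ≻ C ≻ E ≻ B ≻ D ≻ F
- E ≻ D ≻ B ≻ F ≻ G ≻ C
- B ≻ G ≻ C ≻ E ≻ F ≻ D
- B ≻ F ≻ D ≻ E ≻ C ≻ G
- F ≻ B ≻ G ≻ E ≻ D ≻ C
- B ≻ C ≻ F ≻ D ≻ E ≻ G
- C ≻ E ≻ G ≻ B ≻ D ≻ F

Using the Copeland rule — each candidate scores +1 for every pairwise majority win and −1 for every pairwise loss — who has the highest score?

Pairwise results:
  B vs C: B wins 5–2.
  B vs D: B wins 6–1.
  B vs E: B wins 4–3.
  B vs F: B wins 6–1.
  B vs G: B wins 5–2.
  C vs D: C wins 4–3.
  C vs E: C wins 4–3.
  C vs F: C wins 4–3.
  C vs G: G wins 4–3.
  D vs E: E wins 5–2.
  D vs F: F wins 4–3.
  D vs G: G wins 4–3.
  E vs F: E wins 4–3.
  E vs G: E wins 4–3.
  F vs G: F wins 4–3.
Copeland scores (wins − losses):
  B: 5 − 0 = 5
  C: 3 − 2 = 1
  D: 0 − 5 = -5
  E: 3 − 2 = 1
  F: 2 − 3 = -1
  G: 2 − 3 = -1
B has the best Copeland score.

B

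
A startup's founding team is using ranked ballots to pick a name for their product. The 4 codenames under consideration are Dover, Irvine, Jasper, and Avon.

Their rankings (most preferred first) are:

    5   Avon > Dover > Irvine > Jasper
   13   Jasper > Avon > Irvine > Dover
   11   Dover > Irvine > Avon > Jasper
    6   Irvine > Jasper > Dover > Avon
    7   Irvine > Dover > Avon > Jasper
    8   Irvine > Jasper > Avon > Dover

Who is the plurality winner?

First-place vote totals:
  Dover: 11
  Irvine: 21
  Jasper: 13
  Avon: 5
Irvine has the most first-place votes.

Irvine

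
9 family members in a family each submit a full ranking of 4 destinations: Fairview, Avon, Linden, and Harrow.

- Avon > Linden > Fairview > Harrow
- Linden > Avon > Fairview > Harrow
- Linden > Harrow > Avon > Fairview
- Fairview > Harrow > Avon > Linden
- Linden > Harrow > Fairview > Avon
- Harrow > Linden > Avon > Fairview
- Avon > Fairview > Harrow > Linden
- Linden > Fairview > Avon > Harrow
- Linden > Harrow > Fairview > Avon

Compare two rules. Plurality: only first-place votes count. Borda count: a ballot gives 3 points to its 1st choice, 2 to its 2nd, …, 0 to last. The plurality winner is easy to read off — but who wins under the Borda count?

Plurality first-place counts: Fairview 1, Avon 2, Linden 5, Harrow 1 → Linden.
Borda totals: Fairview 11, Avon 12, Linden 19, Harrow 12 → Linden.

Linden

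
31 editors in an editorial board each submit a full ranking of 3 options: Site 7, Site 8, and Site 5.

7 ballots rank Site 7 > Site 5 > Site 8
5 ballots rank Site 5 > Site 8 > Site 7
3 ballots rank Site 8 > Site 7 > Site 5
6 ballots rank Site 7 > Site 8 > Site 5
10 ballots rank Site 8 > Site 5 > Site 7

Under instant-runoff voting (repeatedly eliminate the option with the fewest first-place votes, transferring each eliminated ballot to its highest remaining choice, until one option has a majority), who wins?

Round 1: Site 7 13, Site 8 13, Site 5 5. Site 5 has the fewest and is eliminated.
Round 2: Site 8 18, Site 7 13. Site 8 has a majority.

Site 8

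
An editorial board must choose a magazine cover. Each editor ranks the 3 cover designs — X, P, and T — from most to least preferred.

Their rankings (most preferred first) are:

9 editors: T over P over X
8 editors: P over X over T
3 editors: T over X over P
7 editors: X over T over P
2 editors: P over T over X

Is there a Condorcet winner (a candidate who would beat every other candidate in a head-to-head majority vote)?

No

Head-to-head results (29 voters total):
X vs P: P wins 19–10.
X vs T: X wins 15–14.
P vs T: T wins 19–10.
No candidate beats all others: X beats T beats P beats X, a majority cycle.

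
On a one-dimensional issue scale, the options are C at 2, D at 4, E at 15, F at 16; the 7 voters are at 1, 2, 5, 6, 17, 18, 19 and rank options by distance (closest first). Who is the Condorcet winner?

With single-peaked preferences on a line, the Condorcet winner is the candidate closest to the median voter.
The median voter (position 6) is closest to D at 4.
Check: D vs F — voters closer to D: 4 of 7.

D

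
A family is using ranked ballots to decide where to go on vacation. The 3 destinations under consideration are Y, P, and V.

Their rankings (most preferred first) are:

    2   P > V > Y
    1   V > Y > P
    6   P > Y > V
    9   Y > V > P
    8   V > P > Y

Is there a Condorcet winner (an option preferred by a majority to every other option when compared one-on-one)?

Head-to-head results (26 voters total):
Y vs P: P wins 16–10.
Y vs V: Y wins 15–11.
P vs V: V wins 18–8.
No candidate beats all others: Y beats V beats P beats Y, a majority cycle.

No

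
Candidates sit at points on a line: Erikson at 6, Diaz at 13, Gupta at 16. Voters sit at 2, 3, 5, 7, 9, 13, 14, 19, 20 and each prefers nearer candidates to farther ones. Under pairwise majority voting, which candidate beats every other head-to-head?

With single-peaked preferences on a line, the Condorcet winner is the candidate closest to the median voter.
The median voter (position 9) is closest to Erikson at 6.
Check: Erikson vs Gupta — voters closer to Erikson: 5 of 9.

Erikson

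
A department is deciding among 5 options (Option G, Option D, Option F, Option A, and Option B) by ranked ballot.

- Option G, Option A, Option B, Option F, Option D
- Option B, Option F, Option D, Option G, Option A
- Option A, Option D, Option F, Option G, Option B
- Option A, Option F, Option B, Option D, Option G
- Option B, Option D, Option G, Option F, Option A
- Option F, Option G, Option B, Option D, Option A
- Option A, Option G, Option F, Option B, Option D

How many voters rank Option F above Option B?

4

Ballots ranking Option F above Option B: 4.
Ballots ranking Option B above Option F: 3.
So 4 of 7 voters prefer Option F to Option B.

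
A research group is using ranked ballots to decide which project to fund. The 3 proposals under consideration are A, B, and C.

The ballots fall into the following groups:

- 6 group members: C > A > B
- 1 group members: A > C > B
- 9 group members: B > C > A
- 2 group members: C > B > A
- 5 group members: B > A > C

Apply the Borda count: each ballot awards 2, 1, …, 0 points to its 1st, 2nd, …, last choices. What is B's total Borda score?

30

Borda scores:
  A: 6·1 + 2 + 9·0 + 2·0 + 5·1 = 13
  B: 6·0 + 0 + 9·2 + 2·1 + 5·2 = 30
  C: 6·2 + 1 + 9·1 + 2·2 + 5·0 = 26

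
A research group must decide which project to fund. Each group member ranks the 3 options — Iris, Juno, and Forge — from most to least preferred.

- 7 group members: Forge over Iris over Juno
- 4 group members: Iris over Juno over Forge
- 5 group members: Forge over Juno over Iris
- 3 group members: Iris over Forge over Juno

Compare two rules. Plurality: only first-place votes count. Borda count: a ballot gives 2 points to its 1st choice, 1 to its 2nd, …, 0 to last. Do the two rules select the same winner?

Plurality first-place counts: Iris 7, Juno 0, Forge 12 → Forge.
Borda totals: Iris 21, Juno 9, Forge 27 → Forge.
The two rules agree on Forge.

Yes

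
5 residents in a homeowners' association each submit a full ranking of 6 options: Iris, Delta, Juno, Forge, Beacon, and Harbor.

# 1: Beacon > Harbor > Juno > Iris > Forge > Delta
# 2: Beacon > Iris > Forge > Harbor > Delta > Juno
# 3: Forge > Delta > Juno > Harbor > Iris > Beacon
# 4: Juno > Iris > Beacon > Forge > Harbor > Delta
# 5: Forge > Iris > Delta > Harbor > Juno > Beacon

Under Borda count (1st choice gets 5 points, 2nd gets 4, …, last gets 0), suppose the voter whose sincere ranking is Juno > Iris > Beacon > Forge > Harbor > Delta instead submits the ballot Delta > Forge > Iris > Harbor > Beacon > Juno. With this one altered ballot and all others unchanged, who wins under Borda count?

Borda totals with the altered ballot: Iris 14, Delta 13, Juno 7, Forge 18, Beacon 11, Harbor 12.
The winner is unchanged: still Forge.

Forge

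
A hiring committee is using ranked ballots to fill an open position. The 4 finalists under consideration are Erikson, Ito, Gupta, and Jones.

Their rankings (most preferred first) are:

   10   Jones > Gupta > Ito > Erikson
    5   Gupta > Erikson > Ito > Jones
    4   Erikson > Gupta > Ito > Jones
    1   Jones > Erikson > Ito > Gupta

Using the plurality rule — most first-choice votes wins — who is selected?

First-place vote totals:
  Erikson: 4
  Ito: 0
  Gupta: 5
  Jones: 11
Jones has the most first-place votes.

Jones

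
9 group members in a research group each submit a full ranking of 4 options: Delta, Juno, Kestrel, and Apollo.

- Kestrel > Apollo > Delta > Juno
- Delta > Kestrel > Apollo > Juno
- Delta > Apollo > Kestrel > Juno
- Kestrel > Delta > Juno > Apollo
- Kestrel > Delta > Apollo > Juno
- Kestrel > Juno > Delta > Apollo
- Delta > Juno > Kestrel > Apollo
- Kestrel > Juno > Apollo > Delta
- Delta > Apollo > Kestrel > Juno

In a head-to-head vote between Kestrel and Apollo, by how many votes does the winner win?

5

Ballots ranking Kestrel above Apollo: 7.
Ballots ranking Apollo above Kestrel: 2.
Kestrel wins 7–2, a margin of 5.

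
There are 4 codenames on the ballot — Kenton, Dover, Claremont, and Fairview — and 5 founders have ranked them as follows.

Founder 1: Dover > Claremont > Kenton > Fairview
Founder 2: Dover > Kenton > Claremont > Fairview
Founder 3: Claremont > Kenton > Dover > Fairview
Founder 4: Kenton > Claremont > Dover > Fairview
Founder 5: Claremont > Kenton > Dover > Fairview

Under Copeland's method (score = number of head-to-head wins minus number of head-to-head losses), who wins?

Claremont

Pairwise results:
  Kenton vs Dover: Kenton wins 3–2.
  Kenton vs Claremont: Claremont wins 3–2.
  Kenton vs Fairview: Kenton wins 5–0.
  Dover vs Claremont: Claremont wins 3–2.
  Dover vs Fairview: Dover wins 5–0.
  Claremont vs Fairview: Claremont wins 5–0.
Copeland scores (wins − losses):
  Kenton: 2 − 1 = 1
  Dover: 1 − 2 = -1
  Claremont: 3 − 0 = 3
  Fairview: 0 − 3 = -3
Claremont has the best Copeland score.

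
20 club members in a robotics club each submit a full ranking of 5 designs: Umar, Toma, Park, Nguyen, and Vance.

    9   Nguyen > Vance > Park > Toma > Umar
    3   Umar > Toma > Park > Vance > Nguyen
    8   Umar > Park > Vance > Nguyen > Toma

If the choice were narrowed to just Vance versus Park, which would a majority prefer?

Park

Ballots ranking Vance above Park: 9.
Ballots ranking Park above Vance: 3+8 = 11.
Park wins the head-to-head, 11–9.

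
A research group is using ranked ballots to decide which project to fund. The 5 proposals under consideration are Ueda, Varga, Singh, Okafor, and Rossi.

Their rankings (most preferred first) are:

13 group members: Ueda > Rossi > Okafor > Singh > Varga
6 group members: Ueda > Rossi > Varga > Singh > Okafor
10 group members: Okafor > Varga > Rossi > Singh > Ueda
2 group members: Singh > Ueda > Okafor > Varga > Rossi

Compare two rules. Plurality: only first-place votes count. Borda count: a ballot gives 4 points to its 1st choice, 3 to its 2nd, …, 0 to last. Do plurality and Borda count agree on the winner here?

Plurality first-place counts: Ueda 19, Varga 0, Singh 2, Okafor 10, Rossi 0 → Ueda.
Borda totals: Ueda 82, Varga 44, Singh 37, Okafor 70, Rossi 77 → Ueda.
The two rules agree on Ueda.

Yes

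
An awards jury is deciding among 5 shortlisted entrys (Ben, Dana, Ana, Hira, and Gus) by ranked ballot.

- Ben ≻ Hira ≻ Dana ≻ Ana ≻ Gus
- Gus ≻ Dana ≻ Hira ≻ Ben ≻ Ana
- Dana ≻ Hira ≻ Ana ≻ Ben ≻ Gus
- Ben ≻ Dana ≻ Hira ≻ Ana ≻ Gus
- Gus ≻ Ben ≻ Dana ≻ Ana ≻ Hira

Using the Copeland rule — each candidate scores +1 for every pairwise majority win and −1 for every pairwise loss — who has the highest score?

Ben

Pairwise results:
  Ben vs Dana: Ben wins 3–2.
  Ben vs Ana: Ben wins 4–1.
  Ben vs Hira: Ben wins 3–2.
  Ben vs Gus: Ben wins 3–2.
  Dana vs Ana: Dana wins 5–0.
  Dana vs Hira: Dana wins 4–1.
  Dana vs Gus: Dana wins 3–2.
  Ana vs Hira: Hira wins 4–1.
  Ana vs Gus: Ana wins 3–2.
  Hira vs Gus: Hira wins 3–2.
Copeland scores (wins − losses):
  Ben: 4 − 0 = 4
  Dana: 3 − 1 = 2
  Ana: 1 − 3 = -2
  Hira: 2 − 2 = 0
  Gus: 0 − 4 = -4
Ben has the best Copeland score.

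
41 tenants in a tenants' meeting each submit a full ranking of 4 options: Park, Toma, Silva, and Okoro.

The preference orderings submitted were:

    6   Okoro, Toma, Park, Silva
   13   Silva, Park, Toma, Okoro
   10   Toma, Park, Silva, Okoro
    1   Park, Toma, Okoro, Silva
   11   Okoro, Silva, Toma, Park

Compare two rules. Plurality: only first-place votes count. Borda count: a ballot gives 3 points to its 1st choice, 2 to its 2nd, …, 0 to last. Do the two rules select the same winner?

No

Plurality first-place counts: Park 1, Toma 10, Silva 13, Okoro 17 → Okoro.
Borda totals: Park 55, Toma 68, Silva 71, Okoro 52 → Silva.
The two rules disagree: plurality picks Okoro, Borda picks Silva.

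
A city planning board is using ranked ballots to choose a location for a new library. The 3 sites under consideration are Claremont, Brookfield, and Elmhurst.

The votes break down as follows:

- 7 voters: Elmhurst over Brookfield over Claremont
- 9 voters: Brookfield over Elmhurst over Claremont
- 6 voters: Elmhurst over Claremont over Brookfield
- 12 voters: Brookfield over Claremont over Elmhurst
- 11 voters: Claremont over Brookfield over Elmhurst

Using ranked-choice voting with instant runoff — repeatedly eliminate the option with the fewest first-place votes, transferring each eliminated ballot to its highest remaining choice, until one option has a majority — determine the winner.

Brookfield

Round 1: Brookfield 21, Elmhurst 13, Claremont 11. Claremont has the fewest and is eliminated.
Round 2: Brookfield 32, Elmhurst 13. Brookfield has a majority.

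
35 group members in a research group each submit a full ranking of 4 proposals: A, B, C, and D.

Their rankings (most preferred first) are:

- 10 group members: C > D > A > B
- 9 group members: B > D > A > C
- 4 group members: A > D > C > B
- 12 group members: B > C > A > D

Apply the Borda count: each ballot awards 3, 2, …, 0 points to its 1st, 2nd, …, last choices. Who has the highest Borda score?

Borda scores:
  A: 10·1 + 9·1 + 4·3 + 12·1 = 43
  B: 10·0 + 9·3 + 4·0 + 12·3 = 63
  C: 10·3 + 9·0 + 4·1 + 12·2 = 58
  D: 10·2 + 9·2 + 4·2 + 12·0 = 46
B has the highest total.

B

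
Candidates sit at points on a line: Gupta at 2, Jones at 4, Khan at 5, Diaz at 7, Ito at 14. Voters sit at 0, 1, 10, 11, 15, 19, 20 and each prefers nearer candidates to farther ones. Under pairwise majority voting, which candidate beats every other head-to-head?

With single-peaked preferences on a line, the Condorcet winner is the candidate closest to the median voter.
The median voter (position 11) is closest to Ito at 14.
Check: Ito vs Diaz — voters closer to Ito: 4 of 7.

Ito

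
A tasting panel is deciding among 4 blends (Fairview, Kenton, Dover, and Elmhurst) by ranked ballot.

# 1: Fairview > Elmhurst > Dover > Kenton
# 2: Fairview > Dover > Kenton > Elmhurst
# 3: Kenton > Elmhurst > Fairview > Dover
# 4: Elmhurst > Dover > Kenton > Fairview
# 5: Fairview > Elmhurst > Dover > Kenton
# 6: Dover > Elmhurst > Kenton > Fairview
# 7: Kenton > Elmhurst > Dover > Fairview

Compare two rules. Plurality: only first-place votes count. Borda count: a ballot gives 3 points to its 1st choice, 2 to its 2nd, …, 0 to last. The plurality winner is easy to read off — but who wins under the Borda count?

Plurality first-place counts: Fairview 3, Kenton 2, Dover 1, Elmhurst 1 → Fairview.
Borda totals: Fairview 10, Kenton 9, Dover 10, Elmhurst 13 → Elmhurst.

Elmhurst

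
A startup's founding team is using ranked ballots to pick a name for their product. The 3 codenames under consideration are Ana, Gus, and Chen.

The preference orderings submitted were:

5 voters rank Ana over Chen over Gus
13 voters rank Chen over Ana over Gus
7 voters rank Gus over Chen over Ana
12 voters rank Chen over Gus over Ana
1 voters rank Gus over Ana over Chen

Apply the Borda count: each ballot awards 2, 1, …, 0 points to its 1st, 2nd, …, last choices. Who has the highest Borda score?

Borda scores:
  Ana: 5·2 + 13·1 + 7·0 + 12·0 + 1 = 24
  Gus: 5·0 + 13·0 + 7·2 + 12·1 + 2 = 28
  Chen: 5·1 + 13·2 + 7·1 + 12·2 + 0 = 62
Chen has the highest total.

Chen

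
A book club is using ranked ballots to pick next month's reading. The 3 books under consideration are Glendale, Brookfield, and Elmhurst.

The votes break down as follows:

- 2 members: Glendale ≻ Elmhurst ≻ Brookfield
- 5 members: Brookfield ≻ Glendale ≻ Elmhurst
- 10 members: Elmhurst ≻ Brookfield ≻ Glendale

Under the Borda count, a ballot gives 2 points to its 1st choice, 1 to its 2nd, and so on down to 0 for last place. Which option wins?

Borda scores:
  Glendale: 2·2 + 5·1 + 10·0 = 9
  Brookfield: 2·0 + 5·2 + 10·1 = 20
  Elmhurst: 2·1 + 5·0 + 10·2 = 22
Elmhurst has the highest total.

Elmhurst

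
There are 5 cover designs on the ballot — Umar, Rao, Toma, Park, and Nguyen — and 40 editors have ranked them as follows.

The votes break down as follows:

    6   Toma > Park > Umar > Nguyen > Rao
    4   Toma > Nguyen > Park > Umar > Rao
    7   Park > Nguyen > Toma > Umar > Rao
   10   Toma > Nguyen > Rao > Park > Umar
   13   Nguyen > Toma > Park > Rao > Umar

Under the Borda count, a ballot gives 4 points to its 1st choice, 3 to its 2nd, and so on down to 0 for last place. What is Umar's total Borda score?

Borda scores:
  Umar: 6·2 + 4·1 + 7·1 + 10·0 + 13·0 = 23
  Rao: 6·0 + 4·0 + 7·0 + 10·2 + 13·1 = 33
  Toma: 6·4 + 4·4 + 7·2 + 10·4 + 13·3 = 133
  Park: 6·3 + 4·2 + 7·4 + 10·1 + 13·2 = 90
  Nguyen: 6·1 + 4·3 + 7·3 + 10·3 + 13·4 = 121

23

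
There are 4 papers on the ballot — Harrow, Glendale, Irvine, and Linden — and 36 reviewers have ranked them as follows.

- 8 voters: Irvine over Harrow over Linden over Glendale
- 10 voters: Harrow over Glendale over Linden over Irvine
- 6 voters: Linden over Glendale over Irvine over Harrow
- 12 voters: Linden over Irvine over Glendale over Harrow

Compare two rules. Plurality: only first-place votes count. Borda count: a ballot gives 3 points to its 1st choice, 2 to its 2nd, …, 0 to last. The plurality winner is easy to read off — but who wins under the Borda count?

Plurality first-place counts: Harrow 10, Glendale 0, Irvine 8, Linden 18 → Linden.
Borda totals: Harrow 46, Glendale 44, Irvine 54, Linden 72 → Linden.

Linden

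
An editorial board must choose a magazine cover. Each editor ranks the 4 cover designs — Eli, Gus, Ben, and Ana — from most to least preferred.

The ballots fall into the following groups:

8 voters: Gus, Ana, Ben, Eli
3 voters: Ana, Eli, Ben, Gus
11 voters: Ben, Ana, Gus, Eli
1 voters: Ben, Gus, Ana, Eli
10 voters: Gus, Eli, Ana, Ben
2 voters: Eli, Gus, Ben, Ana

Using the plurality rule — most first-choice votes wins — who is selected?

First-place vote totals:
  Eli: 2
  Gus: 18
  Ben: 12
  Ana: 3
Gus has the most first-place votes.

Gus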